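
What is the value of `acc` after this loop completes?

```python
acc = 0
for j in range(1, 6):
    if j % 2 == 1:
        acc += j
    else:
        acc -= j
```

Add odd, subtract even
`acc` takes the values: 0 → 1 → -1 → 2 → -2 → 3

Answer: 3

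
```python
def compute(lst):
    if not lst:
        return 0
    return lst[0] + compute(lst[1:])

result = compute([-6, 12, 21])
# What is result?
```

(-6) + 12 + 21 + 0 = 27

Answer: 27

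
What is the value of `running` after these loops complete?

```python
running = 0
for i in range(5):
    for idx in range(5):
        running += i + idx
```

Sum of all i+idx for i,idx in 5x5
`running` takes the values: 0 → 1 → 3 → 6 → 10 → 11 → 13 → 16 → 20 → 25 → 27 → 30 → 34 → 39 → 45 → 48 → 52 → 57 → 63 → 70 → 74 → 79 → 85 → 92 → 100

Answer: 100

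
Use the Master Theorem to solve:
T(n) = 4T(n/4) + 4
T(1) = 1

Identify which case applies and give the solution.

a=4, b=4, f(n)=4. log_4(4) = 1. Since c=0 < 1, Case 1 applies: T(n) = Θ(n^log_b(a)) = O(n).

Answer: O(n) - Case 1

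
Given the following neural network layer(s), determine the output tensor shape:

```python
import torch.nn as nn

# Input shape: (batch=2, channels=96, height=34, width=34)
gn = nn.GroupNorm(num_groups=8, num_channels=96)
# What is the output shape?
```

Input: (2, 96, 34, 34) -> Output: (2, 96, 34, 34)

Answer: (2, 96, 34, 34)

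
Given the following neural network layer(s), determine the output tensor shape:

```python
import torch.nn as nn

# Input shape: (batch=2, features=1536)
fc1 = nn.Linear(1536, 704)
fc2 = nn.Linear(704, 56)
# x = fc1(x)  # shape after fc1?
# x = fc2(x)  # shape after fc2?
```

Input: (2, 1536) -> after fc1: (2, 704) -> Output: (2, 56)

Answer: (2, 56)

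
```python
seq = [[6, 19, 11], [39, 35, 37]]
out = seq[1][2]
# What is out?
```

Trace:
`seq = [[6, 19, 11], [39, 35, 37]]` → seq = [[6, 19, 11], [39, 35, 37]]
`out = seq[1][2]` → out = 37
So out = 37

Answer: 37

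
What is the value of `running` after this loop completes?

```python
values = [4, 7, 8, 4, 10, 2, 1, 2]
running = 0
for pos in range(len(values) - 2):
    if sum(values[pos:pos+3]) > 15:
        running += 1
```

Count windows with sum > 15
`running` takes the values: 0 → 1 → 2 → 3 → 4

Answer: 4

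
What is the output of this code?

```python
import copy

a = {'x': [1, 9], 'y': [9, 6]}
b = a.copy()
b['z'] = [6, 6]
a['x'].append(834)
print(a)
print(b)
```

Key concept: shallow copy of dict with mutable values.
Step by step:
`a = {'x': [1, 9], 'y': [9, 6]}` → a = {'x': [1, 9], 'y': [9, 6]}
`b = a.copy()` → b = {'x': [1, 9], 'y': [9, 6]}
`b['z'] = [6, 6]` → b = {'x': [1, 9], 'y': [9, 6], 'z': [6, 6]}
`a['x'].append(834)` → a = {'x': [1, 9, 834], 'y': [9, 6]}; b = {'x': [1, 9, 834], 'y': [9, 6], 'z': [6, 6]}
`print(a)` → prints {'x': [1, 9, 834], 'y': [9, 6]}
`print(b)` → prints {'x': [1, 9, 834], 'y': [9, 6], 'z': [6, 6]}

Answer:
{'x': [1, 9, 834], 'y': [9, 6]}
{'x': [1, 9, 834], 'y': [9, 6], 'z': [6, 6]}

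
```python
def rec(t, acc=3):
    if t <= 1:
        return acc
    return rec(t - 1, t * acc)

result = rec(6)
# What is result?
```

Accumulator trace (n, acc): (6, 3) -> (5, 18) -> (4, 90) -> (3, 360) -> (2, 1080) -> (1, 2160) -> return 2160

Answer: 2160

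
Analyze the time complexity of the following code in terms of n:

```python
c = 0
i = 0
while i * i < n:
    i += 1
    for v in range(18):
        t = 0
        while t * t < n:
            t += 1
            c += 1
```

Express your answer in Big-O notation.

Each loop level contributes: √n × 1 × √n. Multiplying the contributions gives O(n).

Answer: O(n)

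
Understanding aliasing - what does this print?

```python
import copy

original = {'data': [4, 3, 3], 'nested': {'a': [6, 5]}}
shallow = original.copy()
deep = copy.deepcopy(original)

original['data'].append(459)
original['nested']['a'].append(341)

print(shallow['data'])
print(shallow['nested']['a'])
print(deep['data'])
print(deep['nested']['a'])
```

Key concept: comparing shallow vs deep copy.
Step by step:
`original = {'data': [4, 3, 3], 'nested': {'a': [6, 5]}}` → original = {'data': [4, 3, 3], 'nested': {'a': [6, 5]}}
`shallow = original.copy()` → shallow = {'data': [4, 3, 3], 'nested': {'a': [6, 5]}}
`deep = copy.deepcopy(original)` → deep = {'data': [4, 3, 3], 'nested': {'a': [6, 5]}}
`original['data'].append(459)` → original = {'data': [4, 3, 3, 459], 'nested': {'a': [6, 5]}}; shallow = {'data': [4, 3, 3, 459], 'nested': {'a': [6, 5]}}
`original['nested']['a'].append(341)` → original = {'data': [4, 3, 3, 459], 'nested': {'a': [6, 5, 341]}}; shallow = {'data': [4, 3, 3, 459], 'nested': {'a': [6, 5, 341]}}
`print(shallow['data'])` → prints [4, 3, 3, 459]
`print(shallow['nested']['a'])` → prints [6, 5, 341]
`print(deep['data'])` → prints [4, 3, 3]
`print(deep['nested']['a'])` → prints [6, 5]

Answer:
[4, 3, 3, 459]
[6, 5, 341]
[4, 3, 3]
[6, 5]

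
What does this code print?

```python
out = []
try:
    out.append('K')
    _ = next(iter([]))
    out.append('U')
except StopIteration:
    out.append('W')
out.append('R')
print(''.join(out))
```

Execution trace: 'K' (try body) → 'W' (except StopIteration) → 'R' (after the try/except). Output: KWR

Answer: KWR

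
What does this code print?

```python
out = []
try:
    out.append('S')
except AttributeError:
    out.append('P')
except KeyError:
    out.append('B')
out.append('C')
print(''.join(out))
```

Execution trace: 'S' (try body, no exception) → 'C' (after the try/except). Output: SC

Answer: SC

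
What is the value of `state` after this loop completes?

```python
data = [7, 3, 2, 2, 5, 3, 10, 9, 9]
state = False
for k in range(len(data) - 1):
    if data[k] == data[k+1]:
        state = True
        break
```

Check consecutive duplicates in [7, 3, 2, 2, 5, 3, 10, 9, 9]
`state` takes the values: False → True

Answer: True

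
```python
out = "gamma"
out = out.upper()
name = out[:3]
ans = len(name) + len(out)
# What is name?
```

Trace:
`out = "gamma"` → out = 'gamma'
`out = out.upper()` → out = 'GAMMA'
`name = out[:3]` → name = 'GAM'
`ans = len(name) + len(out)` → ans = 8
So name = 'GAM'

Answer: 'GAM'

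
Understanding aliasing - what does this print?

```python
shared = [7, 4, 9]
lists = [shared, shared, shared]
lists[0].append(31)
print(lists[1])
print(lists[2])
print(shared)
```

Key concept: list of same reference.
Step by step:
`shared = [7, 4, 9]` → shared = [7, 4, 9]
`lists = [shared, shared, shared]` → lists = [[7, 4, 9], [7, 4, 9], [7, 4, 9]]
`lists[0].append(31)` → shared = [7, 4, 9, 31]; lists = [[7, 4, 9, 31], [7, 4, 9, 31], [7, 4, 9, 31]]
`print(lists[1])` → prints [7, 4, 9, 31]
`print(lists[2])` → prints [7, 4, 9, 31]
`print(shared)` → prints [7, 4, 9, 31]

Answer:
[7, 4, 9, 31]
[7, 4, 9, 31]
[7, 4, 9, 31]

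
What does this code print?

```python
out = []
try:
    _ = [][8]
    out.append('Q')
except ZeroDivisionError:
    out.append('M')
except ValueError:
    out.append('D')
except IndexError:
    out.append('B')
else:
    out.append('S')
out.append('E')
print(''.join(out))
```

Execution trace: 'B' (except IndexError) → 'E' (after the try/except). Output: BE

Answer: BE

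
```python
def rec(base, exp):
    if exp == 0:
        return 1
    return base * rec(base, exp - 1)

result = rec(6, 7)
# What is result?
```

rec(6, 7) = 6 * 6 * 6 * 6 * 6 * 6 * 6 = 279936

Answer: 279936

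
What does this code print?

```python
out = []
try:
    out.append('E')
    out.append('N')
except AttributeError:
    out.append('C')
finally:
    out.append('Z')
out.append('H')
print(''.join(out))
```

Execution trace: 'E' (try body) → 'N' (try body, no exception) → 'Z' (finally) → 'H' (after the try/except). Output: ENZH

Answer: ENZH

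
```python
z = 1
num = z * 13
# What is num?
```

Trace:
`z = 1` → z = 1
`num = z * 13` → num = 13
So num = 13

Answer: 13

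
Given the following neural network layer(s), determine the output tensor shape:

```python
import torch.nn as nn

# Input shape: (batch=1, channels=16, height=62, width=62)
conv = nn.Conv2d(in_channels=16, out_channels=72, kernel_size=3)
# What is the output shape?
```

Input: (1, 16, 62, 62) -> Output: (1, 72, 60, 60)

Answer: (1, 72, 60, 60)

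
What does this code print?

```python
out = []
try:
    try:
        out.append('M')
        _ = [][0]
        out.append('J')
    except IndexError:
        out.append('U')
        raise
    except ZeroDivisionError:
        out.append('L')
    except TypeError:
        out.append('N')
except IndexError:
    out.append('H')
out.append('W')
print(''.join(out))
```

Execution trace: 'M' (inner try body) → 'U' (inner except IndexError) → 'H' (outer except IndexError) → 'W' (after the try/except). Output: MUHW

Answer: MUHW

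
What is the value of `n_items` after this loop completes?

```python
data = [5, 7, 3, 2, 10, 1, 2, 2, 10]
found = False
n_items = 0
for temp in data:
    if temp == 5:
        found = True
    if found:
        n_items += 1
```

Count elements after first 5 in [5, 7, 3, 2, 10, 1, 2, 2, 10]
`n_items` takes the values: 0 → 1 → 2 → 3 → 4 → 5 → 6 → 7 → 8 → 9

Answer: 9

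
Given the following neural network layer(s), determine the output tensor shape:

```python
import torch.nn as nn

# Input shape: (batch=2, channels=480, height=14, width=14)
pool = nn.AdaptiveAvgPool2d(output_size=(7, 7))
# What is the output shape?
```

Input: (2, 480, 14, 14) -> Output: (2, 480, 7, 7)

Answer: (2, 480, 7, 7)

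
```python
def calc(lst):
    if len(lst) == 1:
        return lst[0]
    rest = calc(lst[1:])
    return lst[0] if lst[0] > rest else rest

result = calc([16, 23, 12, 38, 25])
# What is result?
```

Recursive max over [16, 23, 12, 38, 25] = 38

Answer: 38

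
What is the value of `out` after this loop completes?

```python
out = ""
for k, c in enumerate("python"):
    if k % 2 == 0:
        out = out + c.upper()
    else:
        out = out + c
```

Uppercase even positions in 'python'
`out` takes the values: "" → "P" → "Py" → "PyT" → "PyTh" → "PyThO" → "PyThOn"

Answer: "PyThOn"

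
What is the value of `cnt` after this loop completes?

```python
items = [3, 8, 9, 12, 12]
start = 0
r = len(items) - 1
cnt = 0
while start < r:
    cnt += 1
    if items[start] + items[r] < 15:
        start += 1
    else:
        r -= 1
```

Steps to find pair summing to 15
`cnt` takes the values: 0 → 1 → 2 → 3 → 4

Answer: 4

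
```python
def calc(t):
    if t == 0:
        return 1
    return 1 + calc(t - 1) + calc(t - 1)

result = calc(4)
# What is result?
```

calc(t) = 1 + 2·calc(t-1), calc(0)=1. Closed form: (1+1)·2^4 - 1 = 31.

Answer: 31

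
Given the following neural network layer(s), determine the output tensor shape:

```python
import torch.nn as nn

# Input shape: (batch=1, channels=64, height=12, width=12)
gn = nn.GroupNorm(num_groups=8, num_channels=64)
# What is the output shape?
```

Input: (1, 64, 12, 12) -> Output: (1, 64, 12, 12)

Answer: (1, 64, 12, 12)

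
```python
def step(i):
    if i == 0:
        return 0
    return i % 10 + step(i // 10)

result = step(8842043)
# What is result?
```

Sum of digits of 8842043: 3 + 4 + 0 + 2 + 4 + 8 + 8 = 29

Answer: 29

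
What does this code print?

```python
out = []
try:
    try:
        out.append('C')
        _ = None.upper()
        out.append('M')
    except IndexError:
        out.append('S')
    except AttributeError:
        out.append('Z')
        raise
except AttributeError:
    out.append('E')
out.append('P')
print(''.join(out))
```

Execution trace: 'C' (inner try body) → 'Z' (inner except AttributeError) → 'E' (outer except AttributeError) → 'P' (after the try/except). Output: CZEP

Answer: CZEP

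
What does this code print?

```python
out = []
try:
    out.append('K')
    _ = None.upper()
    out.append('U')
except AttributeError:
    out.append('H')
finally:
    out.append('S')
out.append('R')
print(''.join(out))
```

Execution trace: 'K' (try body) → 'H' (except AttributeError) → 'S' (finally) → 'R' (after the try/except). Output: KHSR

Answer: KHSR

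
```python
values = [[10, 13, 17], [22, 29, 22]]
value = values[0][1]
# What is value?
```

Trace:
`values = [[10, 13, 17], [22, 29, 22]]` → values = [[10, 13, 17], [22, 29, 22]]
`value = values[0][1]` → value = 13
So value = 13

Answer: 13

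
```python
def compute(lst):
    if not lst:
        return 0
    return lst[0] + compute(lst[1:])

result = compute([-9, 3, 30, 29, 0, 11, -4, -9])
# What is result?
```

(-9) + 3 + 30 + 29 + 0 + 11 + (-4) + (-9) + 0 = 51

Answer: 51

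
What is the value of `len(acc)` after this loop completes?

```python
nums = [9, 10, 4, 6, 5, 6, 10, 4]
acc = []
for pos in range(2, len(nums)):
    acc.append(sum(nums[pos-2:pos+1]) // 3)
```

Number of 3-element averages
`acc` takes the values: [] → [7] → [7, 6] → [7, 6, 5] → [7, 6, 5, 5] → [7, 6, 5, 5, 7] → [7, 6, 5, 5, 7, 6]
So `len(acc)` = 6

Answer: 6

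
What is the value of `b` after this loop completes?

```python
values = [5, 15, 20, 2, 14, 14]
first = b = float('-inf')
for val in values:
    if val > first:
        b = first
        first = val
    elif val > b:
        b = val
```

Second largest (with repeats) in [5, 15, 20, 2, 14, 14]
`b` takes the values: -inf → 5 → 15

Answer: 15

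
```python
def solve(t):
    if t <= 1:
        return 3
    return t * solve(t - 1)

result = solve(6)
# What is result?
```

solve(6) = 6 * 5 * 4 * 3 * 2 * 3 = 2160

Answer: 2160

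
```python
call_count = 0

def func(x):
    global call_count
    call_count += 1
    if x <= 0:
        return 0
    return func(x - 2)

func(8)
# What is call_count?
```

Linear recursion stepping by 2: 5 calls from x=8 down to ≤0.

Answer: 5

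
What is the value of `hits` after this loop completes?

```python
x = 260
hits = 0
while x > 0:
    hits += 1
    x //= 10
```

Count digits by repeated division by 10
`hits` takes the values: 0 → 1 → 2 → 3

Answer: 3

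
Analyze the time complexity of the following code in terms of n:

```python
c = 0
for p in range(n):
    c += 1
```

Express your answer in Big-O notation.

Each loop level contributes: n. Multiplying the contributions gives O(n).

Answer: O(n)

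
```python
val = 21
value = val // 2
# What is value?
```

Trace:
`val = 21` → val = 21
`value = val // 2` → value = 10
So value = 10

Answer: 10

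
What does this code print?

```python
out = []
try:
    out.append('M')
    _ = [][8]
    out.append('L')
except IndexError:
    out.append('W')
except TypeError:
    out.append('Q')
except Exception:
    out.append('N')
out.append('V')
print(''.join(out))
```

Execution trace: 'M' (try body) → 'W' (except IndexError) → 'V' (after the try/except). Output: MWV

Answer: MWV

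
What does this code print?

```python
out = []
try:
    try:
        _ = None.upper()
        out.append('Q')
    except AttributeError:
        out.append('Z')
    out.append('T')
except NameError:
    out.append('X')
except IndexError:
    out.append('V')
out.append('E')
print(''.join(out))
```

Execution trace: 'Z' (inner except AttributeError) → 'T' (try body, no exception) → 'E' (after the try/except). Output: ZTE

Answer: ZTE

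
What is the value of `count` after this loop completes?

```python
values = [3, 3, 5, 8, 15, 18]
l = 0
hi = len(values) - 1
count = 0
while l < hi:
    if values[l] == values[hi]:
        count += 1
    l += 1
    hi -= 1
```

Count matching pairs from ends
`count` takes the values: 0

Answer: 0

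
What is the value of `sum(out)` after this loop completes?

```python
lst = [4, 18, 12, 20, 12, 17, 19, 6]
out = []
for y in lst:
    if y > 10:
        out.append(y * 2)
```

Sum of doubled values > 10
`out` takes the values: [] → [36] → [36, 24] → [36, 24, 40] → [36, 24, 40, 24] → [36, 24, 40, 24, 34] → [36, 24, 40, 24, 34, 38]
So `sum(out)` = 196

Answer: 196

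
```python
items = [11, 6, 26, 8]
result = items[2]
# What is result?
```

Trace:
`items = [11, 6, 26, 8]` → items = [11, 6, 26, 8]
`result = items[2]` → result = 26
So result = 26

Answer: 26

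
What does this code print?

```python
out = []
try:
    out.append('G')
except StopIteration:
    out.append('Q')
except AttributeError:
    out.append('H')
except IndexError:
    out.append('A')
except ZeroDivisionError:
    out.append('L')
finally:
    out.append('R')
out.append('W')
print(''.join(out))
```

Execution trace: 'G' (try body, no exception) → 'R' (finally) → 'W' (after the try/except). Output: GRW

Answer: GRW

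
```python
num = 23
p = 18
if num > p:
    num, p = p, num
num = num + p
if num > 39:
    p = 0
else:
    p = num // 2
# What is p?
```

Trace:
`num = 23` → num = 23
`p = 18` → p = 18
`if num > p: ...` → num > p is True → num = 18; p = 23
`num = num + p` → num = 41
`if num > 39: ...` → num > 39 is True → p = 0
So p = 0

Answer: 0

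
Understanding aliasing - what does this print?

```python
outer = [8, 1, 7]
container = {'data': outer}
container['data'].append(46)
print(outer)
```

Key concept: dict holds reference to list.
Step by step:
`outer = [8, 1, 7]` → outer = [8, 1, 7]
`container = {'data': outer}` → container = {'data': [8, 1, 7]}
`container['data'].append(46)` → outer = [8, 1, 7, 46]; container = {'data': [8, 1, 7, 46]}
`print(outer)` → prints [8, 1, 7, 46]

Answer: [8, 1, 7, 46]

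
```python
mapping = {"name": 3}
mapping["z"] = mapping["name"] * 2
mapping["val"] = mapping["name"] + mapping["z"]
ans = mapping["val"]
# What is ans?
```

Trace:
`mapping = {"name": 3}` → mapping = {'name': 3}
`mapping["z"] = mapping["name"] * 2` → mapping = {'name': 3, 'z': 6}
`mapping["val"] = mapping["name"] + mapping["z"]` → mapping = {'name': 3, 'z': 6, 'val': 9}
`ans = mapping["val"]` → ans = 9
So ans = 9

Answer: 9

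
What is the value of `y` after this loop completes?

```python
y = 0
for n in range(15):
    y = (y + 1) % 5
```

Increment mod 5, 15 times = 0
`y` takes the values: 0 → 1 → 2 → 3 → 4 → 0 → 1 → 2 → 3 → 4 → 0 → 1 → 2 → 3 → 4 → 0

Answer: 0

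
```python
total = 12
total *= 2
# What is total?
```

Trace:
`total = 12` → total = 12
`total *= 2` → total = 24
So total = 24

Answer: 24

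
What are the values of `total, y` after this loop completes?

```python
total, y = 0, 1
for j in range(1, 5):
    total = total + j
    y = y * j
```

Sum and factorial of 1 to 4
`total, y` takes the values: (0, 1) → (1, 1) → (3, 1) → (3, 2) → (6, 2) → (6, 6) → (10, 6) → (10, 24)

Answer: 10, 24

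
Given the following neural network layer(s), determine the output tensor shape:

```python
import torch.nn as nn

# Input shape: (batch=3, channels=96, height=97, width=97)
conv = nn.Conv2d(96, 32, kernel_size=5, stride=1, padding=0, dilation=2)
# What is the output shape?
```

Input: (3, 96, 97, 97) -> Output: (3, 32, 89, 89)

Answer: (3, 32, 89, 89)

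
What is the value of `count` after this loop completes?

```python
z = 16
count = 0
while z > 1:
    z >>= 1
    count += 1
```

Count right shifts until 1
`count` takes the values: 0 → 1 → 2 → 3 → 4

Answer: 4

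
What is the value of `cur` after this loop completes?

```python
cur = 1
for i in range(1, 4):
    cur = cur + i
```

Start at 1, add 1 through 3
`cur` takes the values: 1 → 2 → 4 → 7

Answer: 7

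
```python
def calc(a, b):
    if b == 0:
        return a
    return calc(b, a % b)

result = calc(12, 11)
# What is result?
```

calc(12, 11) -> calc(11, 1) -> calc(1, 0) -> 1

Answer: 1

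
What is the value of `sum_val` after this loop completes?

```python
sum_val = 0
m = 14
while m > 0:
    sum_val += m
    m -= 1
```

Sum 14 down to 1
`sum_val` takes the values: 0 → 14 → 27 → 39 → 50 → 60 → 69 → 77 → 84 → 90 → 95 → 99 → 102 → 104 → 105

Answer: 105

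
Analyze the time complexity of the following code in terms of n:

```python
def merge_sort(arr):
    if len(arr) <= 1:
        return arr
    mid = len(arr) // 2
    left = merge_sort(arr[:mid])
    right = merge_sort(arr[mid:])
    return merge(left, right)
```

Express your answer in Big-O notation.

This is Merge sort. Time complexity: O(n log n).

Answer: O(n log n)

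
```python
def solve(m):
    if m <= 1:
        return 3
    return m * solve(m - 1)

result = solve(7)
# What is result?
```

solve(7) = 7 * 6 * 5 * 4 * 3 * 2 * 3 = 15120

Answer: 15120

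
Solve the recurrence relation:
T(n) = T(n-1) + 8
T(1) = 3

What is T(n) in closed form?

Unrolling: T(n) = T(1) + 8·(n-1) = 3 + 8(n-1) = 8n - 5.

Answer: T(n) = 8n - 5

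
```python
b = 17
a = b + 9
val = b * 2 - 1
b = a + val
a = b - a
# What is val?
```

Trace:
`b = 17` → b = 17
`a = b + 9` → a = 26
`val = b * 2 - 1` → val = 33
`b = a + val` → b = 59
`a = b - a` → a = 33
So val = 33

Answer: 33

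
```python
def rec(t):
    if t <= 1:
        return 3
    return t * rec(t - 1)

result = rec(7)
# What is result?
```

rec(7) = 7 * 6 * 5 * 4 * 3 * 2 * 3 = 15120

Answer: 15120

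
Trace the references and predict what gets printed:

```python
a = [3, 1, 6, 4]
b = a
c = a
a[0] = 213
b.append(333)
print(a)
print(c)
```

Key concept: multiple aliases.
Step by step:
`a = [3, 1, 6, 4]` → a = [3, 1, 6, 4]
`b = a` → b = [3, 1, 6, 4] (same object as a)
`c = a` → c = [3, 1, 6, 4] (same object as a, b)
`a[0] = 213` → a = [213, 1, 6, 4] (same object as b, c); b = [213, 1, 6, 4] (same object as a, c); c = [213, 1, 6, 4] (same object as a, b)
`b.append(333)` → a = [213, 1, 6, 4, 333] (same object as b, c); b = [213, 1, 6, 4, 333] (same object as a, c); c = [213, 1, 6, 4, 333] (same object as a, b)
`print(a)` → prints [213, 1, 6, 4, 333]
`print(c)` → prints [213, 1, 6, 4, 333]

Answer:
[213, 1, 6, 4, 333]
[213, 1, 6, 4, 333]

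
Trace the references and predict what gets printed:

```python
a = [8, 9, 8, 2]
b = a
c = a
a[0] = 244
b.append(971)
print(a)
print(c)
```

Key concept: multiple aliases.
Step by step:
`a = [8, 9, 8, 2]` → a = [8, 9, 8, 2]
`b = a` → b = [8, 9, 8, 2] (same object as a)
`c = a` → c = [8, 9, 8, 2] (same object as a, b)
`a[0] = 244` → a = [244, 9, 8, 2] (same object as b, c); b = [244, 9, 8, 2] (same object as a, c); c = [244, 9, 8, 2] (same object as a, b)
`b.append(971)` → a = [244, 9, 8, 2, 971] (same object as b, c); b = [244, 9, 8, 2, 971] (same object as a, c); c = [244, 9, 8, 2, 971] (same object as a, b)
`print(a)` → prints [244, 9, 8, 2, 971]
`print(c)` → prints [244, 9, 8, 2, 971]

Answer:
[244, 9, 8, 2, 971]
[244, 9, 8, 2, 971]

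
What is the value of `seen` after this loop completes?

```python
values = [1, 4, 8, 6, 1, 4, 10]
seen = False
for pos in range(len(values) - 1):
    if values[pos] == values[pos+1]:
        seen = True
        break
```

Check consecutive duplicates in [1, 4, 8, 6, 1, 4, 10]
`seen` takes the values: False

Answer: False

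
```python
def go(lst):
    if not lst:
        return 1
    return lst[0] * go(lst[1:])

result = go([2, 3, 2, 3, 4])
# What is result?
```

Product over [2, 3, 2, 3, 4] = 2 * 3 * 2 * 3 * 4 = 144

Answer: 144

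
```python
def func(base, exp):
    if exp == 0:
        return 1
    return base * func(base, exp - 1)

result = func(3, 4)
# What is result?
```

func(3, 4) = 3 * 3 * 3 * 3 = 81

Answer: 81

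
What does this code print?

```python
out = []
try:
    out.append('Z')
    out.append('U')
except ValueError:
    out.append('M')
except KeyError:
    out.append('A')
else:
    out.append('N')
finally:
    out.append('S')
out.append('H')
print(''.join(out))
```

Execution trace: 'Z' (try body) → 'U' (try body, no exception) → 'N' (else) → 'S' (finally) → 'H' (after the try/except). Output: ZUNSH

Answer: ZUNSH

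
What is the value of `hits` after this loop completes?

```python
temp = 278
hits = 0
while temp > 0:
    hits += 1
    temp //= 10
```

Count digits by repeated division by 10
`hits` takes the values: 0 → 1 → 2 → 3

Answer: 3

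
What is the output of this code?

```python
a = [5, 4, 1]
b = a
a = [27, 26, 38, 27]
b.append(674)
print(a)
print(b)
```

Key concept: rebinding vs mutation: a is rebound to a new list, b still points at the original.
Step by step:
`a = [5, 4, 1]` → a = [5, 4, 1]
`b = a` → b = [5, 4, 1] (same object as a)
`a = [27, 26, 38, 27]` → a = [27, 26, 38, 27]
`b.append(674)` → b = [5, 4, 1, 674]
`print(a)` → prints [27, 26, 38, 27]
`print(b)` → prints [5, 4, 1, 674]

Answer:
[27, 26, 38, 27]
[5, 4, 1, 674]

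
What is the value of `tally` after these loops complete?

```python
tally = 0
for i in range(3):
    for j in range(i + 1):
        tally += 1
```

Triangle: 1 + 2 + ... + 3
`tally` takes the values: 0 → 1 → 2 → 3 → 4 → 5 → 6

Answer: 6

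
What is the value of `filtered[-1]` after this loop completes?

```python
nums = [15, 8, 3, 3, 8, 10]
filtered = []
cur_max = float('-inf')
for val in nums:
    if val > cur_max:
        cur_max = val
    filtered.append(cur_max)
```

Running max ends at 15
`filtered` takes the values: [] → [15] → [15, 15] → [15, 15, 15] → [15, 15, 15, 15] → [15, 15, 15, 15, 15] → [15, 15, 15, 15, 15, 15]
So `filtered[-1]` = 15

Answer: 15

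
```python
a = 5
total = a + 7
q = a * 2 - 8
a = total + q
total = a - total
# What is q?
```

Trace:
`a = 5` → a = 5
`total = a + 7` → total = 12
`q = a * 2 - 8` → q = 2
`a = total + q` → a = 14
`total = a - total` → total = 2
So q = 2

Answer: 2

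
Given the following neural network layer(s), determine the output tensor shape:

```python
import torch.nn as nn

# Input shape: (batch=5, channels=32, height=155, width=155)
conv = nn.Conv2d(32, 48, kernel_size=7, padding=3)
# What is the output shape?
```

Input: (5, 32, 155, 155) -> Output: (5, 48, 155, 155)

Answer: (5, 48, 155, 155)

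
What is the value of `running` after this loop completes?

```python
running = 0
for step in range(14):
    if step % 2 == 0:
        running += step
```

Sum of even numbers 0 to 13
`running` takes the values: 0 → 2 → 6 → 12 → 20 → 30 → 42

Answer: 42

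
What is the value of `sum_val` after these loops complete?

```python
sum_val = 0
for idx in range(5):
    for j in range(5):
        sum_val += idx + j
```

Sum of all idx+j for idx,j in 5x5
`sum_val` takes the values: 0 → 1 → 3 → 6 → 10 → 11 → 13 → 16 → 20 → 25 → 27 → 30 → 34 → 39 → 45 → 48 → 52 → 57 → 63 → 70 → 74 → 79 → 85 → 92 → 100

Answer: 100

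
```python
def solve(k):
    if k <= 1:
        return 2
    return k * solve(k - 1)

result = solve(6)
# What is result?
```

solve(6) = 6 * 5 * 4 * 3 * 2 * 2 = 1440

Answer: 1440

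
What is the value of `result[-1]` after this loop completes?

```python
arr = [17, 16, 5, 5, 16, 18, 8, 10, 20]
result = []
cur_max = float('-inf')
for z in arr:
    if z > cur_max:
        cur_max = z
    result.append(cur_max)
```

Running max ends at 20
`result` takes the values: [] → [17] → [17, 17] → [17, 17, 17] → [17, 17, 17, 17] → [17, 17, 17, 17, 17] → [17, 17, 17, 17, 17, 18] → [17, 17, 17, 17, 17, 18, 18] → [17, 17, 17, 17, 17, 18, 18, 18] → [17, 17, 17, 17, 17, 18, 18, 18, 20]
So `result[-1]` = 20

Answer: 20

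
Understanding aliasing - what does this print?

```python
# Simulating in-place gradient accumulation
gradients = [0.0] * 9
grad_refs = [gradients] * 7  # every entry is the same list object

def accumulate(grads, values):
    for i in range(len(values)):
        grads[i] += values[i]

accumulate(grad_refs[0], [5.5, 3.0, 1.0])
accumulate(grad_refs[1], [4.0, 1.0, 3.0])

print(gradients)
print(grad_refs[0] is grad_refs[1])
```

Key concept: gradient accumulation aliasing.
Step by step:
`gradients = [0.0] * 9` → gradients = [0.0, 0.0, 0.0, 0.0, 0.0, 0.0, 0.0, 0.0, 0.0]
`grad_refs = [gradients] * 7` → grad_refs = [[0.0, 0.0, 0.0, 0.0, 0.0, 0.0, 0.0, 0.0, 0.0], [0.0, 0.0, 0.0, 0.0, 0.0, 0.0, 0.0, 0.0, 0.0], [0.0, 0.0, 0.0, 0.0, 0.0, 0.0, 0.0, 0.0, 0.0], [0.0, 0.0, 0.0, 0.0, 0.0, 0.0, 0.0, 0.0, 0.0], [0.0, 0.0, 0.0, 0.0, 0.0, 0.0, 0.0, 0.0, 0.0], [0.0, 0.0, 0.0, 0.0, 0.0, 0.0, 0.0, 0.0, 0.0], [0.0, 0.0, 0.0, 0.0, 0.0, 0.0, 0.0, 0.0, 0.0]]
`accumulate(grad_refs[0], [5.5, 3.0, 1.0])` → gradients = [5.5, 3.0, 1.0, 0.0, 0.0, 0.0, 0.0, 0.0, 0.0]; grad_refs = [[5.5, 3.0, 1.0, 0.0, 0.0, 0.0, 0.0, 0.0, 0.0], [5.5, 3.0, 1.0, 0.0, 0.0, 0.0, 0.0, 0.0, 0.0], [5.5, 3.0, 1.0, 0.0, 0.0, 0.0, 0.0, 0.0, 0.0], [5.5, 3.0, 1.0, 0.0, 0.0, 0.0, 0.0, 0.0, 0.0], [5.5, 3.0, 1.0, 0.0, 0.0, 0.0, 0.0, 0.0, 0.0], [5.5, 3.0, 1.0, 0.0, 0.0, 0.0, 0.0, 0.0, 0.0], [5.5, 3.0, 1.0, 0.0, 0.0, 0.0, 0.0, 0.0, 0.0]]
`accumulate(grad_refs[1], [4.0, 1.0, 3.0])` → gradients = [9.5, 4.0, 4.0, 0.0, 0.0, 0.0, 0.0, 0.0, 0.0]; grad_refs = [[9.5, 4.0, 4.0, 0.0, 0.0, 0.0, 0.0, 0.0, 0.0], [9.5, 4.0, 4.0, 0.0, 0.0, 0.0, 0.0, 0.0, 0.0], [9.5, 4.0, 4.0, 0.0, 0.0, 0.0, 0.0, 0.0, 0.0], [9.5, 4.0, 4.0, 0.0, 0.0, 0.0, 0.0, 0.0, 0.0], [9.5, 4.0, 4.0, 0.0, 0.0, 0.0, 0.0, 0.0, 0.0], [9.5, 4.0, 4.0, 0.0, 0.0, 0.0, 0.0, 0.0, 0.0], [9.5, 4.0, 4.0, 0.0, 0.0, 0.0, 0.0, 0.0, 0.0]]
`print(gradients)` → prints [9.5, 4.0, 4.0, 0.0, 0.0, 0.0, 0.0, 0.0, 0.0]
`print(grad_refs[0] is grad_refs[1])` → prints True

Answer:
[9.5, 4.0, 4.0, 0.0, 0.0, 0.0, 0.0, 0.0, 0.0]
True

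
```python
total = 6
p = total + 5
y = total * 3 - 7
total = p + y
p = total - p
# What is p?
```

Trace:
`total = 6` → total = 6
`p = total + 5` → p = 11
`y = total * 3 - 7` → y = 11
`total = p + y` → total = 22
`p = total - p` → p = 11
So p = 11

Answer: 11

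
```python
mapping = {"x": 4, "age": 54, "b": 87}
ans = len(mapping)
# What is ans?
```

Trace:
`mapping = {"x": 4, "age": 54, "b": 87}` → mapping = {'x': 4, 'age': 54, 'b': 87}
`ans = len(mapping)` → ans = 3
So ans = 3

Answer: 3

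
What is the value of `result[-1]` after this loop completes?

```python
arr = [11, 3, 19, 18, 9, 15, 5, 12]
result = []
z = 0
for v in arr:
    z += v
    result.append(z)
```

Cumulative sum ends at 92
`result` takes the values: [] → [11] → [11, 14] → [11, 14, 33] → [11, 14, 33, 51] → [11, 14, 33, 51, 60] → [11, 14, 33, 51, 60, 75] → [11, 14, 33, 51, 60, 75, 80] → [11, 14, 33, 51, 60, 75, 80, 92]
So `result[-1]` = 92

Answer: 92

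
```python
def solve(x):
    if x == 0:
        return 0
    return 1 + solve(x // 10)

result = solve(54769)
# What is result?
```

Count of digits of 54769: 5

Answer: 5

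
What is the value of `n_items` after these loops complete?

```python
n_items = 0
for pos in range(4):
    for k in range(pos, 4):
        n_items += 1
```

Upper triangle: 4 + 3 + ... + 1
`n_items` takes the values: 0 → 1 → 2 → 3 → 4 → 5 → 6 → 7 → 8 → 9 → 10

Answer: 10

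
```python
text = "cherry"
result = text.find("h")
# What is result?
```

Trace:
`text = "cherry"` → text = 'cherry'
`result = text.find("h")` → result = 1
So result = 1

Answer: 1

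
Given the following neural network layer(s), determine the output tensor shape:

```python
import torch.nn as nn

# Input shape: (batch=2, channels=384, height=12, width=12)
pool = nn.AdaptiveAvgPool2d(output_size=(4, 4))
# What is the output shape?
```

Input: (2, 384, 12, 12) -> Output: (2, 384, 4, 4)

Answer: (2, 384, 4, 4)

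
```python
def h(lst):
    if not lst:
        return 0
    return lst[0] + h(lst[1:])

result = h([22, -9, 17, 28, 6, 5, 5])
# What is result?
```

22 + (-9) + 17 + 28 + 6 + 5 + 5 + 0 = 74

Answer: 74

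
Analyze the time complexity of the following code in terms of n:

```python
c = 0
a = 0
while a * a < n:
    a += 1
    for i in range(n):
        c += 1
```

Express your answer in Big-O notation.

Each loop level contributes: √n × n. Multiplying the contributions gives O(n√n).

Answer: O(n√n)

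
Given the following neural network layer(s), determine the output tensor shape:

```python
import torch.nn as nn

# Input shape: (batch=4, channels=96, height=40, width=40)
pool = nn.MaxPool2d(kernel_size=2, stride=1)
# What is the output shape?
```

Input: (4, 96, 40, 40) -> Output: (4, 96, 39, 39)

Answer: (4, 96, 39, 39)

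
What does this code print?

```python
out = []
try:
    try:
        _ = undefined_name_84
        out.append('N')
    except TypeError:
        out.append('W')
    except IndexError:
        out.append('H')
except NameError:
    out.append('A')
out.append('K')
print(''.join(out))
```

Execution trace: 'A' (outer except NameError) → 'K' (after the try/except). Output: AK

Answer: AK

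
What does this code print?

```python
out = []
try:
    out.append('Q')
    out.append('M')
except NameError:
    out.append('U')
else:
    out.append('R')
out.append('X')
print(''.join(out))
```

Execution trace: 'Q' (try body) → 'M' (try body, no exception) → 'R' (else) → 'X' (after the try/except). Output: QMRX

Answer: QMRX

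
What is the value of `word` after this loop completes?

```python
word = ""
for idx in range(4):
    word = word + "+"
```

Repeat '+' 4 times
`word` takes the values: "" → "+" → "++" → "+++" → "++++"

Answer: "++++"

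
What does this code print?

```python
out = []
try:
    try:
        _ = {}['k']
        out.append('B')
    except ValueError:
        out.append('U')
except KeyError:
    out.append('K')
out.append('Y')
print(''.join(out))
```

Execution trace: 'K' (outer except KeyError) → 'Y' (after the try/except). Output: KY

Answer: KY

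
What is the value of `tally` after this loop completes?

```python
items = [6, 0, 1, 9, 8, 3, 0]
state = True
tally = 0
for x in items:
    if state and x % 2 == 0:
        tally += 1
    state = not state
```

Count even values at even positions
`tally` takes the values: 0 → 1 → 2 → 3

Answer: 3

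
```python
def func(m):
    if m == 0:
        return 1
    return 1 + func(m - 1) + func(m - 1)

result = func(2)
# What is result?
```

func(m) = 1 + 2·func(m-1), func(0)=1. Closed form: (1+1)·2^2 - 1 = 7.

Answer: 7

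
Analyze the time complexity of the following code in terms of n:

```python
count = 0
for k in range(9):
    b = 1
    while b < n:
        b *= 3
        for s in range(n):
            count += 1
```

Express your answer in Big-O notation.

Each loop level contributes: 1 × log n × n. Multiplying the contributions gives O(n log n).

Answer: O(n log n)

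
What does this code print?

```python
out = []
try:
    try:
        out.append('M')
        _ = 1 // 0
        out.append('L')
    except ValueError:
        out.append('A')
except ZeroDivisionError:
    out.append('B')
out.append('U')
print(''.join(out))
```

Execution trace: 'M' (inner try body) → 'B' (outer except ZeroDivisionError) → 'U' (after the try/except). Output: MBU

Answer: MBU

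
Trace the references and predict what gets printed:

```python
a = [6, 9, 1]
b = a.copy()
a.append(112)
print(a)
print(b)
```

Key concept: list.copy() creates independent copy.
Step by step:
`a = [6, 9, 1]` → a = [6, 9, 1]
`b = a.copy()` → b = [6, 9, 1]
`a.append(112)` → a = [6, 9, 1, 112]
`print(a)` → prints [6, 9, 1, 112]
`print(b)` → prints [6, 9, 1]

Answer:
[6, 9, 1, 112]
[6, 9, 1]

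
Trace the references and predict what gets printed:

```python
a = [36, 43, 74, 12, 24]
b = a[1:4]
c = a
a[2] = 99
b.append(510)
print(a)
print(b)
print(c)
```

Key concept: slice vs alias.
Step by step:
`a = [36, 43, 74, 12, 24]` → a = [36, 43, 74, 12, 24]
`b = a[1:4]` → b = [43, 74, 12]
`c = a` → c = [36, 43, 74, 12, 24] (same object as a)
`a[2] = 99` → a = [36, 43, 99, 12, 24] (same object as c); c = [36, 43, 99, 12, 24] (same object as a)
`b.append(510)` → b = [43, 74, 12, 510]
`print(a)` → prints [36, 43, 99, 12, 24]
`print(b)` → prints [43, 74, 12, 510]
`print(c)` → prints [36, 43, 99, 12, 24]

Answer:
[36, 43, 99, 12, 24]
[43, 74, 12, 510]
[36, 43, 99, 12, 24]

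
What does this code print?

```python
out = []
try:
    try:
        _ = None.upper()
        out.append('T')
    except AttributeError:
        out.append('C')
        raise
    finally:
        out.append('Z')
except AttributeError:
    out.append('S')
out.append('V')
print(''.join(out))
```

Execution trace: 'C' (inner except AttributeError) → 'Z' (inner finally) → 'S' (outer except AttributeError) → 'V' (after the try/except). Output: CZSV

Answer: CZSV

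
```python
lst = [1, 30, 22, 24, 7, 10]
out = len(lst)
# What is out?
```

Trace:
`lst = [1, 30, 22, 24, 7, 10]` → lst = [1, 30, 22, 24, 7, 10]
`out = len(lst)` → out = 6
So out = 6

Answer: 6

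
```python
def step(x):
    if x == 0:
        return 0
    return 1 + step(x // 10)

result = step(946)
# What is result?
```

Count of digits of 946: 3

Answer: 3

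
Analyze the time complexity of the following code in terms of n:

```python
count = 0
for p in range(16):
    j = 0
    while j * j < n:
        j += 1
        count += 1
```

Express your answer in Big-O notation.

Each loop level contributes: 1 × √n. Multiplying the contributions gives O(√n).

Answer: O(√n)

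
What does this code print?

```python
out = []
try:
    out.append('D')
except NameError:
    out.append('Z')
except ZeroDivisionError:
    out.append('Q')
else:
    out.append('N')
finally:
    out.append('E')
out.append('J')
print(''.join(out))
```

Execution trace: 'D' (try body, no exception) → 'N' (else) → 'E' (finally) → 'J' (after the try/except). Output: DNEJ

Answer: DNEJ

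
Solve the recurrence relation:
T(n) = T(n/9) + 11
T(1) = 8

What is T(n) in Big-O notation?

Each step divides n by 9 and adds 11. After log_9(n) steps we reach T(1)=8. So T(n) = 11·log_9(n) + 8 = O(log n).

Answer: O(log n)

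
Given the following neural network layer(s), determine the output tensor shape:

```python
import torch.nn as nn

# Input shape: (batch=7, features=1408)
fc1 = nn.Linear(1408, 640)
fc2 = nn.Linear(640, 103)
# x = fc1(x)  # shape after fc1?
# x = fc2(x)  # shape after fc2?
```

Input: (7, 1408) -> after fc1: (7, 640) -> Output: (7, 103)

Answer: (7, 103)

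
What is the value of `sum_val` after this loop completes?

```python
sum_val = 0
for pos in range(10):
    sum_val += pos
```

Sum of 0 to 9 = 45
`sum_val` takes the values: 0 → 1 → 3 → 6 → 10 → 15 → 21 → 28 → 36 → 45

Answer: 45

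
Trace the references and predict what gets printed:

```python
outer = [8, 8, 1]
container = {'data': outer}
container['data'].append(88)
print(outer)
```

Key concept: dict holds reference to list.
Step by step:
`outer = [8, 8, 1]` → outer = [8, 8, 1]
`container = {'data': outer}` → container = {'data': [8, 8, 1]}
`container['data'].append(88)` → outer = [8, 8, 1, 88]; container = {'data': [8, 8, 1, 88]}
`print(outer)` → prints [8, 8, 1, 88]

Answer: [8, 8, 1, 88]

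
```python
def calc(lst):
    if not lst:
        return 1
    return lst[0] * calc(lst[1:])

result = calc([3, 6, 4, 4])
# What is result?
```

Product over [3, 6, 4, 4] = 3 * 6 * 4 * 4 = 288

Answer: 288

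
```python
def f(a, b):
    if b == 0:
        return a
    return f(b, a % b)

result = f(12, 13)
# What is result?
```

f(12, 13) -> f(13, 12) -> f(12, 1) -> f(1, 0) -> 1

Answer: 1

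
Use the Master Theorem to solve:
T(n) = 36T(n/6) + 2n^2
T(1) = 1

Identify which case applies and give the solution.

a=36, b=6, f(n)=2n^2. log_6(36) = 2. Since c=2 = 2, Case 2 applies: T(n) = Θ(n^log_b(a) · log n) = O(n^2 log n).

Answer: O(n^2 log n) - Case 2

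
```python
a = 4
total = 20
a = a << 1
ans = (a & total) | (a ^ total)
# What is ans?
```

Trace:
`a = 4` → a = 4
`total = 20` → total = 20
`a = a << 1` → a = 8
`ans = (a & total) | (a ^ total)` → ans = 28
So ans = 28

Answer: 28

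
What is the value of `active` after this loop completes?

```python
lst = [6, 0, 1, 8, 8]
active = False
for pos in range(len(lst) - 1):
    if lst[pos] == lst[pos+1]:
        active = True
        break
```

Check consecutive duplicates in [6, 0, 1, 8, 8]
`active` takes the values: False → True

Answer: True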